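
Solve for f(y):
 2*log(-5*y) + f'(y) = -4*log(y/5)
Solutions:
 f(y) = C1 - 6*y*log(y) + 2*y*(log(5) + 3 - I*pi)


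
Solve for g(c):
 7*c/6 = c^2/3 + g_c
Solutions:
 g(c) = C1 - c^3/9 + 7*c^2/12


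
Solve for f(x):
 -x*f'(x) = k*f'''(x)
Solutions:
 f(x) = C1 + Integral(C2*airyai(x*(-1/k)^(1/3)) + C3*airybi(x*(-1/k)^(1/3)), x)


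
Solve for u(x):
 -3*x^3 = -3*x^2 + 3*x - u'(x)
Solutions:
 u(x) = C1 + 3*x^4/4 - x^3 + 3*x^2/2


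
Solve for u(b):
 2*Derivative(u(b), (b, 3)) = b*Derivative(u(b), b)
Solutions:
 u(b) = C1 + Integral(C2*airyai(2^(2/3)*b/2) + C3*airybi(2^(2/3)*b/2), b)


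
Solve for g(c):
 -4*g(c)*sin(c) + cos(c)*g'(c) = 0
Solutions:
 g(c) = C1/cos(c)^4


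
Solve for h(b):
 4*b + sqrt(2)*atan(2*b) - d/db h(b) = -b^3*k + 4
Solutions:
 h(b) = C1 + b^4*k/4 + 2*b^2 - 4*b + sqrt(2)*(b*atan(2*b) - log(4*b^2 + 1)/4)


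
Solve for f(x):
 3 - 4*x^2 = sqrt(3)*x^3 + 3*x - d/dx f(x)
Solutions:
 f(x) = C1 + sqrt(3)*x^4/4 + 4*x^3/3 + 3*x^2/2 - 3*x


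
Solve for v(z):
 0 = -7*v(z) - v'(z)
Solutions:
 v(z) = C1*exp(-7*z)


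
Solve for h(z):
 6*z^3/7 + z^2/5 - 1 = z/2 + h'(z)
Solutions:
 h(z) = C1 + 3*z^4/14 + z^3/15 - z^2/4 - z


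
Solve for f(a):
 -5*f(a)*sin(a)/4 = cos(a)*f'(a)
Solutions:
 f(a) = C1*cos(a)^(5/4)


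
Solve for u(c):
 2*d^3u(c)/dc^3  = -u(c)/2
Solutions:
 u(c) = C3*exp(-2^(1/3)*c/2) + (C1*sin(2^(1/3)*sqrt(3)*c/4) + C2*cos(2^(1/3)*sqrt(3)*c/4))*exp(2^(1/3)*c/4)


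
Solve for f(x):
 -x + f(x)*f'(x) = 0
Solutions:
 f(x) = -sqrt(C1 + x^2)
 f(x) = sqrt(C1 + x^2)


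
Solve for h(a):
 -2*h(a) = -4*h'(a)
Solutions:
 h(a) = C1*exp(a/2)


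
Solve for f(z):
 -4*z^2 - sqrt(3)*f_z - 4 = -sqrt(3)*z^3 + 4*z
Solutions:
 f(z) = C1 + z^4/4 - 4*sqrt(3)*z^3/9 - 2*sqrt(3)*z^2/3 - 4*sqrt(3)*z/3


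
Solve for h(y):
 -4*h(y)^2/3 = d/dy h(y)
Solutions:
 h(y) = 3/(C1 + 4*y)


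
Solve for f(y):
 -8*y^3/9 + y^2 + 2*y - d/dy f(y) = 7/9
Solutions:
 f(y) = C1 - 2*y^4/9 + y^3/3 + y^2 - 7*y/9


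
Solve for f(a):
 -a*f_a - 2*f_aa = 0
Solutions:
 f(a) = C1 + C2*erf(a/2)


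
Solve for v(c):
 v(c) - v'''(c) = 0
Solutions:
 v(c) = C3*exp(c) + (C1*sin(sqrt(3)*c/2) + C2*cos(sqrt(3)*c/2))*exp(-c/2)


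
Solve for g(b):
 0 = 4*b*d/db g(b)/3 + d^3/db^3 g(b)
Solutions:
 g(b) = C1 + Integral(C2*airyai(-6^(2/3)*b/3) + C3*airybi(-6^(2/3)*b/3), b)


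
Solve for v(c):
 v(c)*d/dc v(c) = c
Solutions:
 v(c) = -sqrt(C1 + c^2)
 v(c) = sqrt(C1 + c^2)


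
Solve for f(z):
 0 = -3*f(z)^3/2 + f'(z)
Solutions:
 f(z) = -sqrt(-1/(C1 + 3*z))
 f(z) = sqrt(-1/(C1 + 3*z))


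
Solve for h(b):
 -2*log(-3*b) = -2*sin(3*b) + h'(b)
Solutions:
 h(b) = C1 - 2*b*log(-b) - 2*b*log(3) + 2*b - 2*cos(3*b)/3


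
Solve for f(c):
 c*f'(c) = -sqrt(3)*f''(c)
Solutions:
 f(c) = C1 + C2*erf(sqrt(2)*3^(3/4)*c/6)


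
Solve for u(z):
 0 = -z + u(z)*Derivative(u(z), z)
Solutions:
 u(z) = -sqrt(C1 + z^2)
 u(z) = sqrt(C1 + z^2)


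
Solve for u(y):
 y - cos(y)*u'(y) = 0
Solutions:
 u(y) = C1 + Integral(y/cos(y), y)


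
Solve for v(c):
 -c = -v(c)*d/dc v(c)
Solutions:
 v(c) = -sqrt(C1 + c^2)
 v(c) = sqrt(C1 + c^2)


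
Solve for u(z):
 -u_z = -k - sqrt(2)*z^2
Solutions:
 u(z) = C1 + k*z + sqrt(2)*z^3/3


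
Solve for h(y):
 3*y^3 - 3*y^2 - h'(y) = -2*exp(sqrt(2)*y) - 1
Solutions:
 h(y) = C1 + 3*y^4/4 - y^3 + y + sqrt(2)*exp(sqrt(2)*y)


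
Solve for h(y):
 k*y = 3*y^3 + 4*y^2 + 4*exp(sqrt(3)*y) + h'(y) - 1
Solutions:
 h(y) = C1 + k*y^2/2 - 3*y^4/4 - 4*y^3/3 + y - 4*sqrt(3)*exp(sqrt(3)*y)/3


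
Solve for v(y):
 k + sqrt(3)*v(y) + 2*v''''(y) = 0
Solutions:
 v(y) = -sqrt(3)*k/3 + (C1*sin(2^(1/4)*3^(1/8)*y/2) + C2*cos(2^(1/4)*3^(1/8)*y/2))*exp(-2^(1/4)*3^(1/8)*y/2) + (C3*sin(2^(1/4)*3^(1/8)*y/2) + C4*cos(2^(1/4)*3^(1/8)*y/2))*exp(2^(1/4)*3^(1/8)*y/2)


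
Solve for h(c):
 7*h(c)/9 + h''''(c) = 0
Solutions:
 h(c) = (C1*sin(sqrt(6)*7^(1/4)*c/6) + C2*cos(sqrt(6)*7^(1/4)*c/6))*exp(-sqrt(6)*7^(1/4)*c/6) + (C3*sin(sqrt(6)*7^(1/4)*c/6) + C4*cos(sqrt(6)*7^(1/4)*c/6))*exp(sqrt(6)*7^(1/4)*c/6)


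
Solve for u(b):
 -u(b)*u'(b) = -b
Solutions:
 u(b) = -sqrt(C1 + b^2)
 u(b) = sqrt(C1 + b^2)


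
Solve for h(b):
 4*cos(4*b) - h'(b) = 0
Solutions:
 h(b) = C1 + sin(4*b)


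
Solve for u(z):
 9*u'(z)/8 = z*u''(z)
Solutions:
 u(z) = C1 + C2*z^(17/8)


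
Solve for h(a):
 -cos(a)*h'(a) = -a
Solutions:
 h(a) = C1 + Integral(a/cos(a), a)


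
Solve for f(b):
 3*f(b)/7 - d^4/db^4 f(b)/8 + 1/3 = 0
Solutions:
 f(b) = C1*exp(-24^(1/4)*7^(3/4)*b/7) + C2*exp(24^(1/4)*7^(3/4)*b/7) + C3*sin(24^(1/4)*7^(3/4)*b/7) + C4*cos(24^(1/4)*7^(3/4)*b/7) - 7/9


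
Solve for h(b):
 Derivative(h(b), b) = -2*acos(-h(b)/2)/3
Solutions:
 Integral(1/acos(-_y/2), (_y, h(b))) = C1 - 2*b/3


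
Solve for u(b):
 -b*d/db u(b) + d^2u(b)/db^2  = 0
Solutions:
 u(b) = C1 + C2*erfi(sqrt(2)*b/2)


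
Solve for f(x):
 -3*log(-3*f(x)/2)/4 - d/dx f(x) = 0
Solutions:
 4*Integral(1/(log(-_y) - log(2) + log(3)), (_y, f(x)))/3 = C1 - x


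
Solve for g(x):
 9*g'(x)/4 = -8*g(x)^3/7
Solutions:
 g(x) = -3*sqrt(14)*sqrt(-1/(C1 - 32*x))/2
 g(x) = 3*sqrt(14)*sqrt(-1/(C1 - 32*x))/2


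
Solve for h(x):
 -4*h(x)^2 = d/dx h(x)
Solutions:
 h(x) = 1/(C1 + 4*x)


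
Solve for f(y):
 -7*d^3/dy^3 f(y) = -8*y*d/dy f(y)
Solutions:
 f(y) = C1 + Integral(C2*airyai(2*7^(2/3)*y/7) + C3*airybi(2*7^(2/3)*y/7), y)


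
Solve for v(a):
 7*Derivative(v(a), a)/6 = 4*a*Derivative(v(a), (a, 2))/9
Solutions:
 v(a) = C1 + C2*a^(29/8)


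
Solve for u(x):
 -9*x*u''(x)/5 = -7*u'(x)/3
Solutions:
 u(x) = C1 + C2*x^(62/27)


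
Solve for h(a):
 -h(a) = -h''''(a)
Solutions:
 h(a) = C1*exp(-a) + C2*exp(a) + C3*sin(a) + C4*cos(a)


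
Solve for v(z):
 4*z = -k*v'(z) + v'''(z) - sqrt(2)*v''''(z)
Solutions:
 v(z) = C1 + C2*exp(z*(sqrt(2)*(27*k + sqrt((27*k - 1)^2 - 1) - 1)^(1/3) - sqrt(6)*I*(27*k + sqrt((27*k - 1)^2 - 1) - 1)^(1/3) + 2*sqrt(2) - 8/((-sqrt(2) + sqrt(6)*I)*(27*k + sqrt((27*k - 1)^2 - 1) - 1)^(1/3)))/12) + C3*exp(z*(sqrt(2)*(27*k + sqrt((27*k - 1)^2 - 1) - 1)^(1/3) + sqrt(6)*I*(27*k + sqrt((27*k - 1)^2 - 1) - 1)^(1/3) + 2*sqrt(2) + 8/((sqrt(2) + sqrt(6)*I)*(27*k + sqrt((27*k - 1)^2 - 1) - 1)^(1/3)))/12) + C4*exp(sqrt(2)*z*(-(27*k + sqrt((27*k - 1)^2 - 1) - 1)^(1/3) + 1 - 1/(27*k + sqrt((27*k - 1)^2 - 1) - 1)^(1/3))/6) - 2*z^2/k


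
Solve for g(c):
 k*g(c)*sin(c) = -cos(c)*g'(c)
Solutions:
 g(c) = C1*exp(k*log(cos(c)))


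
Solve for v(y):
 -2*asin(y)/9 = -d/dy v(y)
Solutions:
 v(y) = C1 + 2*y*asin(y)/9 + 2*sqrt(1 - y^2)/9


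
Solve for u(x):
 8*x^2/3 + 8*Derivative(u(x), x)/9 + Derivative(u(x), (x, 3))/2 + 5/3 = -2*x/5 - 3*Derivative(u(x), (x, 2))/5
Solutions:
 u(x) = C1 - x^3 + 9*x^2/5 - 93*x/100 + (C2*sin(sqrt(319)*x/15) + C3*cos(sqrt(319)*x/15))*exp(-3*x/5)


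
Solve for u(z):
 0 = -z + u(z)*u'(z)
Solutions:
 u(z) = -sqrt(C1 + z^2)
 u(z) = sqrt(C1 + z^2)


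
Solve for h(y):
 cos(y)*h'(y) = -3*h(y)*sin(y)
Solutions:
 h(y) = C1*cos(y)^3


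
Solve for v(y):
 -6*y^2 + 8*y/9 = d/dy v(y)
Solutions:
 v(y) = C1 - 2*y^3 + 4*y^2/9


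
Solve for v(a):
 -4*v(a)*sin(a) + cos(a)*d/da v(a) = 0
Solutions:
 v(a) = C1/cos(a)^4


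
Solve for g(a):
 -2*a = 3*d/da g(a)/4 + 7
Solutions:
 g(a) = C1 - 4*a^2/3 - 28*a/3


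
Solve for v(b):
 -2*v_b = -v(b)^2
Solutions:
 v(b) = -2/(C1 + b)


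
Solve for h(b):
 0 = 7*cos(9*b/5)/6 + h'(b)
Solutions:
 h(b) = C1 - 35*sin(9*b/5)/54


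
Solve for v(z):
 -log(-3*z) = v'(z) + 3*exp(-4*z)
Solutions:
 v(z) = C1 - z*log(-z) + z*(1 - log(3)) + 3*exp(-4*z)/4


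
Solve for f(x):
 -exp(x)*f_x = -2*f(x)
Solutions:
 f(x) = C1*exp(-2*exp(-x))


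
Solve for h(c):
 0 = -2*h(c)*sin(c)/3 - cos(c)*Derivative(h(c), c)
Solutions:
 h(c) = C1*cos(c)^(2/3)


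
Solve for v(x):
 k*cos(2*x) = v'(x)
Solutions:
 v(x) = C1 + k*sin(2*x)/2


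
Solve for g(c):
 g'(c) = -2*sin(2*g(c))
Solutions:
 g(c) = pi - acos((-C1 - exp(8*c))/(C1 - exp(8*c)))/2
 g(c) = acos((-C1 - exp(8*c))/(C1 - exp(8*c)))/2


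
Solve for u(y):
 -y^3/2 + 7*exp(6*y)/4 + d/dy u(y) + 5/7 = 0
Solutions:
 u(y) = C1 + y^4/8 - 5*y/7 - 7*exp(6*y)/24


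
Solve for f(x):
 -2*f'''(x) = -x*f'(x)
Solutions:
 f(x) = C1 + Integral(C2*airyai(2^(2/3)*x/2) + C3*airybi(2^(2/3)*x/2), x)


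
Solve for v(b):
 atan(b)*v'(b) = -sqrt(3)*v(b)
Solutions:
 v(b) = C1*exp(-sqrt(3)*Integral(1/atan(b), b))


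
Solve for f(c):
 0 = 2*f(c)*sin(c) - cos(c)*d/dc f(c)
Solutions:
 f(c) = C1/cos(c)^2


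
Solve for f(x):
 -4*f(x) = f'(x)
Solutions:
 f(x) = C1*exp(-4*x)


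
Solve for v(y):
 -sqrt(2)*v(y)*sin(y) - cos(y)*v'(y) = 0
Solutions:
 v(y) = C1*cos(y)^(sqrt(2))


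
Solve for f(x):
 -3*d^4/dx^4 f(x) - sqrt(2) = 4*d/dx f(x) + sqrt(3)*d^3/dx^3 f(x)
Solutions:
 f(x) = C1 + C2*exp(x*(-2*sqrt(3) + (sqrt(3)/9 + 18 + sqrt(-3 + (sqrt(3) + 162)^2)/9)^(-1/3) + 3*(sqrt(3)/9 + 18 + sqrt(-3 + (sqrt(3) + 162)^2)/9)^(1/3))/18)*sin(sqrt(3)*x*(-3*(sqrt(3)/9 + 18 + sqrt(-4/27 + (2*sqrt(3)/9 + 36)^2)/2)^(1/3) + (sqrt(3)/9 + 18 + sqrt(-4/27 + (2*sqrt(3)/9 + 36)^2)/2)^(-1/3))/18) + C3*exp(x*(-2*sqrt(3) + (sqrt(3)/9 + 18 + sqrt(-3 + (sqrt(3) + 162)^2)/9)^(-1/3) + 3*(sqrt(3)/9 + 18 + sqrt(-3 + (sqrt(3) + 162)^2)/9)^(1/3))/18)*cos(sqrt(3)*x*(-3*(sqrt(3)/9 + 18 + sqrt(-4/27 + (2*sqrt(3)/9 + 36)^2)/2)^(1/3) + (sqrt(3)/9 + 18 + sqrt(-4/27 + (2*sqrt(3)/9 + 36)^2)/2)^(-1/3))/18) + C4*exp(-x*((sqrt(3)/9 + 18 + sqrt(-3 + (sqrt(3) + 162)^2)/9)^(-1/3) + sqrt(3) + 3*(sqrt(3)/9 + 18 + sqrt(-3 + (sqrt(3) + 162)^2)/9)^(1/3))/9) - sqrt(2)*x/4


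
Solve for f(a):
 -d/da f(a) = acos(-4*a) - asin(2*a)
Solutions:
 f(a) = C1 - a*acos(-4*a) + a*asin(2*a) - sqrt(1 - 16*a^2)/4 + sqrt(1 - 4*a^2)/2


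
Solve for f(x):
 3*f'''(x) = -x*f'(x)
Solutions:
 f(x) = C1 + Integral(C2*airyai(-3^(2/3)*x/3) + C3*airybi(-3^(2/3)*x/3), x)


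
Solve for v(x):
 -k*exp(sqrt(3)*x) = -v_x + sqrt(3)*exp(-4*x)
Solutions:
 v(x) = C1 + sqrt(3)*k*exp(sqrt(3)*x)/3 - sqrt(3)*exp(-4*x)/4


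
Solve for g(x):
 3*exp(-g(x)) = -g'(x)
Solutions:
 g(x) = log(C1 - 3*x)


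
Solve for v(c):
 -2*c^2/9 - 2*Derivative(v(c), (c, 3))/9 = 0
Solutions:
 v(c) = C1 + C2*c + C3*c^2 - c^5/60


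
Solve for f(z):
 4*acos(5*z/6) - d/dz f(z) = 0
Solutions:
 f(z) = C1 + 4*z*acos(5*z/6) - 4*sqrt(36 - 25*z^2)/5


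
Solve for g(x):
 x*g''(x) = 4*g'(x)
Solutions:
 g(x) = C1 + C2*x^5


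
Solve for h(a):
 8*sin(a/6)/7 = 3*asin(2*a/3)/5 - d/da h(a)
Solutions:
 h(a) = C1 + 3*a*asin(2*a/3)/5 + 3*sqrt(9 - 4*a^2)/10 + 48*cos(a/6)/7


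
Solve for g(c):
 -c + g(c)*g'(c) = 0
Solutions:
 g(c) = -sqrt(C1 + c^2)
 g(c) = sqrt(C1 + c^2)


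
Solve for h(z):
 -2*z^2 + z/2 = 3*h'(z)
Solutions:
 h(z) = C1 - 2*z^3/9 + z^2/12


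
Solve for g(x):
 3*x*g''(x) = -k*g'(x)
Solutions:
 g(x) = C1 + x^(1 - re(k)/3)*(C2*sin(log(x)*Abs(im(k))/3) + C3*cos(log(x)*im(k)/3))


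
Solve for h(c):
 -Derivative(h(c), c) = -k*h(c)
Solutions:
 h(c) = C1*exp(c*k)


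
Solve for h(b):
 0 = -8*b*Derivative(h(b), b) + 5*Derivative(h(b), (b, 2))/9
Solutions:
 h(b) = C1 + C2*erfi(6*sqrt(5)*b/5)


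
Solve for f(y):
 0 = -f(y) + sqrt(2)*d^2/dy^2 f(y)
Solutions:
 f(y) = C1*exp(-2^(3/4)*y/2) + C2*exp(2^(3/4)*y/2)


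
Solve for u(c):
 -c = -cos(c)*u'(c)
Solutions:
 u(c) = C1 + Integral(c/cos(c), c)


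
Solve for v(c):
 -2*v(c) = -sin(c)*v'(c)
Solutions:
 v(c) = C1*(cos(c) - 1)/(cos(c) + 1)


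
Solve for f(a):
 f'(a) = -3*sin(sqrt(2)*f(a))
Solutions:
 f(a) = sqrt(2)*(pi - acos((-exp(2*sqrt(2)*C1) - exp(6*sqrt(2)*a))/(exp(2*sqrt(2)*C1) - exp(6*sqrt(2)*a)))/2)
 f(a) = sqrt(2)*acos((-exp(2*sqrt(2)*C1) - exp(6*sqrt(2)*a))/(exp(2*sqrt(2)*C1) - exp(6*sqrt(2)*a)))/2


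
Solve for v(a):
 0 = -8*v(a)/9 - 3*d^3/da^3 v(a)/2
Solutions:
 v(a) = C3*exp(-2*2^(1/3)*a/3) + (C1*sin(2^(1/3)*sqrt(3)*a/3) + C2*cos(2^(1/3)*sqrt(3)*a/3))*exp(2^(1/3)*a/3)


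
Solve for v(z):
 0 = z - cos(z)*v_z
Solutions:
 v(z) = C1 + Integral(z/cos(z), z)


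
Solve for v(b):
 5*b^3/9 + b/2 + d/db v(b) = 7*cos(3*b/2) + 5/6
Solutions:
 v(b) = C1 - 5*b^4/36 - b^2/4 + 5*b/6 + 14*sin(3*b/2)/3


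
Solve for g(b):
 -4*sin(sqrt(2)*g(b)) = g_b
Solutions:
 g(b) = sqrt(2)*(pi - acos((-exp(2*sqrt(2)*C1) - exp(8*sqrt(2)*b))/(exp(2*sqrt(2)*C1) - exp(8*sqrt(2)*b)))/2)
 g(b) = sqrt(2)*acos((-exp(2*sqrt(2)*C1) - exp(8*sqrt(2)*b))/(exp(2*sqrt(2)*C1) - exp(8*sqrt(2)*b)))/2


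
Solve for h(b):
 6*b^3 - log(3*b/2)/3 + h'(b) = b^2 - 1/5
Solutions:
 h(b) = C1 - 3*b^4/2 + b^3/3 + b*log(b)/3 - 8*b/15 - b*log(2)/3 + b*log(3)/3


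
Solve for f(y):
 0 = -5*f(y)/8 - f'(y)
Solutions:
 f(y) = C1*exp(-5*y/8)


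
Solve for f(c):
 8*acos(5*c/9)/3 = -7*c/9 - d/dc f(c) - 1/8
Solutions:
 f(c) = C1 - 7*c^2/18 - 8*c*acos(5*c/9)/3 - c/8 + 8*sqrt(81 - 25*c^2)/15


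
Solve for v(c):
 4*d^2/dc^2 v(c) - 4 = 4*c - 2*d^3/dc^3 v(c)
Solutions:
 v(c) = C1 + C2*c + C3*exp(-2*c) + c^3/6 + c^2/4


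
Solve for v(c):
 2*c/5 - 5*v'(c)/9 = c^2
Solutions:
 v(c) = C1 - 3*c^3/5 + 9*c^2/25


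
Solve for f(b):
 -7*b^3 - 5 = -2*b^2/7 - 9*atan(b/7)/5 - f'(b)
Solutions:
 f(b) = C1 + 7*b^4/4 - 2*b^3/21 - 9*b*atan(b/7)/5 + 5*b + 63*log(b^2 + 49)/10


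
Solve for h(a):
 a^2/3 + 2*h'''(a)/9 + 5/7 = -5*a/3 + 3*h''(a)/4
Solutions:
 h(a) = C1 + C2*a + C3*exp(27*a/8) + a^4/27 + 302*a^3/729 + 38782*a^2/45927


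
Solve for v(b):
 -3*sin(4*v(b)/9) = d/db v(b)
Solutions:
 3*b + 9*log(cos(4*v(b)/9) - 1)/8 - 9*log(cos(4*v(b)/9) + 1)/8 = C1


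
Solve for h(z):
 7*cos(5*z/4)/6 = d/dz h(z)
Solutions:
 h(z) = C1 + 14*sin(5*z/4)/15


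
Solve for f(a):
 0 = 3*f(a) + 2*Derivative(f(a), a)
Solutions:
 f(a) = C1*exp(-3*a/2)


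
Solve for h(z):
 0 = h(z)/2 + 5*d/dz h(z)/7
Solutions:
 h(z) = C1*exp(-7*z/10)


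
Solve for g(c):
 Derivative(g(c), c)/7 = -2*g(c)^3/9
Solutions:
 g(c) = -3*sqrt(2)*sqrt(-1/(C1 - 14*c))/2
 g(c) = 3*sqrt(2)*sqrt(-1/(C1 - 14*c))/2


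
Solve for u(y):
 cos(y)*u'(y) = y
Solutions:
 u(y) = C1 + Integral(y/cos(y), y)


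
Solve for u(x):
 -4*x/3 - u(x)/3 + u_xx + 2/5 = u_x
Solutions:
 u(x) = C1*exp(x*(3 - sqrt(21))/6) + C2*exp(x*(3 + sqrt(21))/6) - 4*x + 66/5


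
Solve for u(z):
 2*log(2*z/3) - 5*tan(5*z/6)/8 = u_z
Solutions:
 u(z) = C1 + 2*z*log(z) - 2*z*log(3) - 2*z + 2*z*log(2) + 3*log(cos(5*z/6))/4


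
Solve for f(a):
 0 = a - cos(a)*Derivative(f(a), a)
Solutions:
 f(a) = C1 + Integral(a/cos(a), a)


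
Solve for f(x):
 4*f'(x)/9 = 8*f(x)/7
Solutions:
 f(x) = C1*exp(18*x/7)


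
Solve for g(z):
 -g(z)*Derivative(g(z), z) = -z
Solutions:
 g(z) = -sqrt(C1 + z^2)
 g(z) = sqrt(C1 + z^2)


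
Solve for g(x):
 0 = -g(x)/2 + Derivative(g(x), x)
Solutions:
 g(x) = C1*exp(x/2)


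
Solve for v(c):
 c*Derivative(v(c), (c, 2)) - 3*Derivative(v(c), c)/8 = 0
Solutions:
 v(c) = C1 + C2*c^(11/8)


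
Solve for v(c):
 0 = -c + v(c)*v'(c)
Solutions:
 v(c) = -sqrt(C1 + c^2)
 v(c) = sqrt(C1 + c^2)


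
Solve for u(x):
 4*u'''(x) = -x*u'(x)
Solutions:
 u(x) = C1 + Integral(C2*airyai(-2^(1/3)*x/2) + C3*airybi(-2^(1/3)*x/2), x)


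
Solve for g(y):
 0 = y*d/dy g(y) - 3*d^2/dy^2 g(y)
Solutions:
 g(y) = C1 + C2*erfi(sqrt(6)*y/6)


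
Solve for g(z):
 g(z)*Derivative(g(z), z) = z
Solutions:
 g(z) = -sqrt(C1 + z^2)
 g(z) = sqrt(C1 + z^2)


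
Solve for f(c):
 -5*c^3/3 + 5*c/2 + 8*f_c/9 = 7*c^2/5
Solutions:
 f(c) = C1 + 15*c^4/32 + 21*c^3/40 - 45*c^2/32


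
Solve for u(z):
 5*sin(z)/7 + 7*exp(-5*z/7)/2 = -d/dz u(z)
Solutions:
 u(z) = C1 + 5*cos(z)/7 + 49*exp(-5*z/7)/10


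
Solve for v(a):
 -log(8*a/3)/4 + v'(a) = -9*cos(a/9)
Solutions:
 v(a) = C1 + a*log(a)/4 - a*log(3) - a/4 + 3*a*log(6)/4 - 81*sin(a/9)


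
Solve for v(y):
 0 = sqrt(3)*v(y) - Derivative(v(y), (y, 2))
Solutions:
 v(y) = C1*exp(-3^(1/4)*y) + C2*exp(3^(1/4)*y)


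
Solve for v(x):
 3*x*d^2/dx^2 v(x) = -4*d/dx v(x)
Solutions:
 v(x) = C1 + C2/x^(1/3)


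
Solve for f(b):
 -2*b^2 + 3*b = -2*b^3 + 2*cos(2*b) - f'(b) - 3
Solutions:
 f(b) = C1 - b^4/2 + 2*b^3/3 - 3*b^2/2 - 3*b + sin(2*b)


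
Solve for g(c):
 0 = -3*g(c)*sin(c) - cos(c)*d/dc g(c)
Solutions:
 g(c) = C1*cos(c)^3


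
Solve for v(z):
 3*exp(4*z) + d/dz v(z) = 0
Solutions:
 v(z) = C1 - 3*exp(4*z)/4


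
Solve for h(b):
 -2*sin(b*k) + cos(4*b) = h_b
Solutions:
 h(b) = C1 + sin(4*b)/4 + 2*cos(b*k)/k


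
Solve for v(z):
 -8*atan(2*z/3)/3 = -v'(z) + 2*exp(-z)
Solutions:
 v(z) = C1 + 8*z*atan(2*z/3)/3 - 2*log(4*z^2 + 9) - 2*exp(-z)


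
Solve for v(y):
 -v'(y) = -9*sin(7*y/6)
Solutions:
 v(y) = C1 - 54*cos(7*y/6)/7


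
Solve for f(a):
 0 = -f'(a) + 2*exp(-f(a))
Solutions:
 f(a) = log(C1 + 2*a)


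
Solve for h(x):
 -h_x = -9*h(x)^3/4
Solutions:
 h(x) = -sqrt(2)*sqrt(-1/(C1 + 9*x))
 h(x) = sqrt(2)*sqrt(-1/(C1 + 9*x))


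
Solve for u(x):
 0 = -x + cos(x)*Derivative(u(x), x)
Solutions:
 u(x) = C1 + Integral(x/cos(x), x)


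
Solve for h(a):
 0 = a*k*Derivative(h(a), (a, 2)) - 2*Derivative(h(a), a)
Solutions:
 h(a) = C1 + a^(((re(k) + 2)*re(k) + im(k)^2)/(re(k)^2 + im(k)^2))*(C2*sin(2*log(a)*Abs(im(k))/(re(k)^2 + im(k)^2)) + C3*cos(2*log(a)*im(k)/(re(k)^2 + im(k)^2)))


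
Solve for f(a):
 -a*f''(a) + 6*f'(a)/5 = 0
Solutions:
 f(a) = C1 + C2*a^(11/5)


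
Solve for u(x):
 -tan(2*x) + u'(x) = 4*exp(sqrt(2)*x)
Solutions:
 u(x) = C1 + 2*sqrt(2)*exp(sqrt(2)*x) - log(cos(2*x))/2


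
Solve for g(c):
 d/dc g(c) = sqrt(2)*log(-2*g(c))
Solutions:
 -sqrt(2)*Integral(1/(log(-_y) + log(2)), (_y, g(c)))/2 = C1 - c


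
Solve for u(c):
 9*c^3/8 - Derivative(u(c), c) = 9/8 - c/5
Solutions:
 u(c) = C1 + 9*c^4/32 + c^2/10 - 9*c/8


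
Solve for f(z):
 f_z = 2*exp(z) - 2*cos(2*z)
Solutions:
 f(z) = C1 + 2*exp(z) - sin(2*z)


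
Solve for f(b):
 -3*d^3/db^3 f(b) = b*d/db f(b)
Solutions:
 f(b) = C1 + Integral(C2*airyai(-3^(2/3)*b/3) + C3*airybi(-3^(2/3)*b/3), b)


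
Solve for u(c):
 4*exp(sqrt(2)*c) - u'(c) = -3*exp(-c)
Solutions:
 u(c) = C1 + 2*sqrt(2)*exp(sqrt(2)*c) - 3*exp(-c)


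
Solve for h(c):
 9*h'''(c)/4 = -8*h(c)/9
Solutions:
 h(c) = C3*exp(-2*6^(2/3)*c/9) + (C1*sin(2^(2/3)*3^(1/6)*c/3) + C2*cos(2^(2/3)*3^(1/6)*c/3))*exp(6^(2/3)*c/9)


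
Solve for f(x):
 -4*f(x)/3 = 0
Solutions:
 f(x) = 0


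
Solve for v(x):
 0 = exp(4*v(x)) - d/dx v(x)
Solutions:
 v(x) = log(-(-1/(C1 + 4*x))^(1/4))
 v(x) = log(-1/(C1 + 4*x))/4
 v(x) = log(-I*(-1/(C1 + 4*x))^(1/4))
 v(x) = log(I*(-1/(C1 + 4*x))^(1/4))


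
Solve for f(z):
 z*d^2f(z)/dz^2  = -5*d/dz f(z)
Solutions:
 f(z) = C1 + C2/z^4


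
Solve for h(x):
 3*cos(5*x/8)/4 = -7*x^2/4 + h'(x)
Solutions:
 h(x) = C1 + 7*x^3/12 + 6*sin(5*x/8)/5


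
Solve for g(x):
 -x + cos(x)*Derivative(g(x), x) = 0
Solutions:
 g(x) = C1 + Integral(x/cos(x), x)


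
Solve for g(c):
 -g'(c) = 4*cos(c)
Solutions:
 g(c) = C1 - 4*sin(c)


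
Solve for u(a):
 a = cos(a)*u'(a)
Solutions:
 u(a) = C1 + Integral(a/cos(a), a)


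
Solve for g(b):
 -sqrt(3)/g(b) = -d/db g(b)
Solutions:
 g(b) = -sqrt(C1 + 2*sqrt(3)*b)
 g(b) = sqrt(C1 + 2*sqrt(3)*b)


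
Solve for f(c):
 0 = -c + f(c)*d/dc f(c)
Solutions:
 f(c) = -sqrt(C1 + c^2)
 f(c) = sqrt(C1 + c^2)


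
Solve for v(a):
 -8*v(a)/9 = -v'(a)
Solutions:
 v(a) = C1*exp(8*a/9)


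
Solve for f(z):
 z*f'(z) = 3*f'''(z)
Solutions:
 f(z) = C1 + Integral(C2*airyai(3^(2/3)*z/3) + C3*airybi(3^(2/3)*z/3), z)


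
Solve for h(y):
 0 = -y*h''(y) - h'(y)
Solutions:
 h(y) = C1 + C2*log(y)


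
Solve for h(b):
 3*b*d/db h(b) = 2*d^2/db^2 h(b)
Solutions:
 h(b) = C1 + C2*erfi(sqrt(3)*b/2)


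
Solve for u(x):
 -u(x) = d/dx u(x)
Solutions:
 u(x) = C1*exp(-x)


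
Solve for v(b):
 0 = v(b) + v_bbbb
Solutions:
 v(b) = (C1*sin(sqrt(2)*b/2) + C2*cos(sqrt(2)*b/2))*exp(-sqrt(2)*b/2) + (C3*sin(sqrt(2)*b/2) + C4*cos(sqrt(2)*b/2))*exp(sqrt(2)*b/2)


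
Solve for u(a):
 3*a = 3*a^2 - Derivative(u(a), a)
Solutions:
 u(a) = C1 + a^3 - 3*a^2/2


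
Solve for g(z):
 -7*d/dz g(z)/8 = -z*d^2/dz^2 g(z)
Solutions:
 g(z) = C1 + C2*z^(15/8)


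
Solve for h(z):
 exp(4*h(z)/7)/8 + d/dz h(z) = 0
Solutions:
 h(z) = 7*log(-(1/(C1 + z))^(1/4)) + 7*log(14)/4
 h(z) = 7*log(1/(C1 + z))/4 + 7*log(14)/4
 h(z) = 7*log(-I*(1/(C1 + z))^(1/4)) + 7*log(14)/4
 h(z) = 7*log(I*(1/(C1 + z))^(1/4)) + 7*log(14)/4


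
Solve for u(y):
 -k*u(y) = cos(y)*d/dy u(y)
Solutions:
 u(y) = C1*exp(k*(log(sin(y) - 1) - log(sin(y) + 1))/2)


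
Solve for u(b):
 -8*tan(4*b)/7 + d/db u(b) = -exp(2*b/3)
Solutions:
 u(b) = C1 - 3*exp(2*b/3)/2 - 2*log(cos(4*b))/7


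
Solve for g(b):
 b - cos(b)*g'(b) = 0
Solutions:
 g(b) = C1 + Integral(b/cos(b), b)


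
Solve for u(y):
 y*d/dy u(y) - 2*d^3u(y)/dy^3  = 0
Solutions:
 u(y) = C1 + Integral(C2*airyai(2^(2/3)*y/2) + C3*airybi(2^(2/3)*y/2), y)


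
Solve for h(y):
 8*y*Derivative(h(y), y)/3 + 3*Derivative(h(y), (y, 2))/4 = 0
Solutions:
 h(y) = C1 + C2*erf(4*y/3)


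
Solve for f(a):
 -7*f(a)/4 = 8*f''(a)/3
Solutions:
 f(a) = C1*sin(sqrt(42)*a/8) + C2*cos(sqrt(42)*a/8)


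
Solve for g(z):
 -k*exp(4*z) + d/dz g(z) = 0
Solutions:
 g(z) = C1 + k*exp(4*z)/4


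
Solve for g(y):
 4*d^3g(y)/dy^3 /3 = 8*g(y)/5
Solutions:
 g(y) = C3*exp(5^(2/3)*6^(1/3)*y/5) + (C1*sin(2^(1/3)*3^(5/6)*5^(2/3)*y/10) + C2*cos(2^(1/3)*3^(5/6)*5^(2/3)*y/10))*exp(-5^(2/3)*6^(1/3)*y/10)


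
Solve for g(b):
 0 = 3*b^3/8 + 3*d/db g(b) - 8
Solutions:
 g(b) = C1 - b^4/32 + 8*b/3


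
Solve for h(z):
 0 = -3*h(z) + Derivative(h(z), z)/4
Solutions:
 h(z) = C1*exp(12*z)


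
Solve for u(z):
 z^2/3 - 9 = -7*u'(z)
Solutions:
 u(z) = C1 - z^3/63 + 9*z/7


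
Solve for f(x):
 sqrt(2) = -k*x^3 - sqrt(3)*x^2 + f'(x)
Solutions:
 f(x) = C1 + k*x^4/4 + sqrt(3)*x^3/3 + sqrt(2)*x


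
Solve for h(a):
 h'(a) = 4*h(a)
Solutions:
 h(a) = C1*exp(4*a)


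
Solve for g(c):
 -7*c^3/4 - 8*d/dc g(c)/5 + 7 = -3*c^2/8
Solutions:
 g(c) = C1 - 35*c^4/128 + 5*c^3/64 + 35*c/8


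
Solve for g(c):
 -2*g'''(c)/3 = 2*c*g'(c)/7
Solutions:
 g(c) = C1 + Integral(C2*airyai(-3^(1/3)*7^(2/3)*c/7) + C3*airybi(-3^(1/3)*7^(2/3)*c/7), c)


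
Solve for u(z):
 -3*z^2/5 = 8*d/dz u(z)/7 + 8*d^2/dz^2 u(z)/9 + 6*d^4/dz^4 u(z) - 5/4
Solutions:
 u(z) = C1 + C2*exp(-14^(1/3)*z*(-7^(1/3)*(243 + sqrt(59833))^(1/3) + 14*2^(1/3)/(243 + sqrt(59833))^(1/3))/126)*sin(14^(1/3)*sqrt(3)*z*(14*2^(1/3)/(243 + sqrt(59833))^(1/3) + 7^(1/3)*(243 + sqrt(59833))^(1/3))/126) + C3*exp(-14^(1/3)*z*(-7^(1/3)*(243 + sqrt(59833))^(1/3) + 14*2^(1/3)/(243 + sqrt(59833))^(1/3))/126)*cos(14^(1/3)*sqrt(3)*z*(14*2^(1/3)/(243 + sqrt(59833))^(1/3) + 7^(1/3)*(243 + sqrt(59833))^(1/3))/126) + C4*exp(14^(1/3)*z*(-7^(1/3)*(243 + sqrt(59833))^(1/3) + 14*2^(1/3)/(243 + sqrt(59833))^(1/3))/63) - 7*z^3/40 + 49*z^2/120 + 1981*z/4320


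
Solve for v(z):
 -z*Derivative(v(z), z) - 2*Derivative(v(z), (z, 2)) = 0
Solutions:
 v(z) = C1 + C2*erf(z/2)


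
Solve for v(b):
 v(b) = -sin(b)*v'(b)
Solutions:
 v(b) = C1*sqrt(cos(b) + 1)/sqrt(cos(b) - 1)


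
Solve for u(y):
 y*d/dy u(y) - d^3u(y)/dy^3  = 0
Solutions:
 u(y) = C1 + Integral(C2*airyai(y) + C3*airybi(y), y)


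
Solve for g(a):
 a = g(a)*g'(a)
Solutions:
 g(a) = -sqrt(C1 + a^2)
 g(a) = sqrt(C1 + a^2)


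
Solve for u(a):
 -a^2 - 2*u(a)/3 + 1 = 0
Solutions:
 u(a) = 3/2 - 3*a^2/2


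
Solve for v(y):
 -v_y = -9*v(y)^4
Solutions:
 v(y) = (-1/(C1 + 27*y))^(1/3)
 v(y) = (-1/(C1 + 9*y))^(1/3)*(-3^(2/3) - 3*3^(1/6)*I)/6
 v(y) = (-1/(C1 + 9*y))^(1/3)*(-3^(2/3) + 3*3^(1/6)*I)/6


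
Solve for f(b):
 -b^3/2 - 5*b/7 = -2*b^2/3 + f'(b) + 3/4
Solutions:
 f(b) = C1 - b^4/8 + 2*b^3/9 - 5*b^2/14 - 3*b/4


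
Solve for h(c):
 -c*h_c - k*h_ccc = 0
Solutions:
 h(c) = C1 + Integral(C2*airyai(c*(-1/k)^(1/3)) + C3*airybi(c*(-1/k)^(1/3)), c)


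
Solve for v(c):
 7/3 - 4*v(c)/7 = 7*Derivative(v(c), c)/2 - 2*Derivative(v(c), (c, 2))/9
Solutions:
 v(c) = C1*exp(3*c*(147 - sqrt(22505))/56) + C2*exp(3*c*(147 + sqrt(22505))/56) + 49/12


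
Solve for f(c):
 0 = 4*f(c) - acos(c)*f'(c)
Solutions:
 f(c) = C1*exp(4*Integral(1/acos(c), c))


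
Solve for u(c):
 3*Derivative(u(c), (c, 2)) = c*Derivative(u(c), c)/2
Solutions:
 u(c) = C1 + C2*erfi(sqrt(3)*c/6)


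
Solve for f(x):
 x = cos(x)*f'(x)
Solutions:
 f(x) = C1 + Integral(x/cos(x), x)


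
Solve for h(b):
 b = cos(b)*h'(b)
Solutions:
 h(b) = C1 + Integral(b/cos(b), b)


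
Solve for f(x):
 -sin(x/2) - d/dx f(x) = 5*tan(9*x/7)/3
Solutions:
 f(x) = C1 + 35*log(cos(9*x/7))/27 + 2*cos(x/2)


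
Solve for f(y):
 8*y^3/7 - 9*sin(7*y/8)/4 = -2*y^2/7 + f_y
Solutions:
 f(y) = C1 + 2*y^4/7 + 2*y^3/21 + 18*cos(7*y/8)/7


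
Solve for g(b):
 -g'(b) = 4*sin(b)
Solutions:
 g(b) = C1 + 4*cos(b)


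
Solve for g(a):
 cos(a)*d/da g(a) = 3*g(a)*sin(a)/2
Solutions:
 g(a) = C1/cos(a)^(3/2)


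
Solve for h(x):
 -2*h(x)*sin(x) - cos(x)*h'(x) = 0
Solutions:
 h(x) = C1*cos(x)^2


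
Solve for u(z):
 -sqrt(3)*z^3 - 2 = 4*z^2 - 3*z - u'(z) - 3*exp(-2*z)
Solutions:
 u(z) = C1 + sqrt(3)*z^4/4 + 4*z^3/3 - 3*z^2/2 + 2*z + 3*exp(-2*z)/2


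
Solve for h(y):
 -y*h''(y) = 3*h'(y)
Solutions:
 h(y) = C1 + C2/y^2


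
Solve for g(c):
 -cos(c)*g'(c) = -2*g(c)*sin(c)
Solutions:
 g(c) = C1/cos(c)^2


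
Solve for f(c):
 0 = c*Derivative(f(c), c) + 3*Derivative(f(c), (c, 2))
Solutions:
 f(c) = C1 + C2*erf(sqrt(6)*c/6)


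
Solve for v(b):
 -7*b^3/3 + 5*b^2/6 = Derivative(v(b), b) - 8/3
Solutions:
 v(b) = C1 - 7*b^4/12 + 5*b^3/18 + 8*b/3


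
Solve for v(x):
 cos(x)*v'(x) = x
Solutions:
 v(x) = C1 + Integral(x/cos(x), x)


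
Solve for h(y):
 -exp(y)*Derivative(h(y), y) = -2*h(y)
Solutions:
 h(y) = C1*exp(-2*exp(-y))


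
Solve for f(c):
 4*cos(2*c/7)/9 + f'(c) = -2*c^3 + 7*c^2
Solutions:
 f(c) = C1 - c^4/2 + 7*c^3/3 - 14*sin(2*c/7)/9


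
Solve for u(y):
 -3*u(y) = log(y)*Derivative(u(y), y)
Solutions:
 u(y) = C1*exp(-3*li(y))


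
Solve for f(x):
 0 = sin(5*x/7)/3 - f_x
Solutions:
 f(x) = C1 - 7*cos(5*x/7)/15


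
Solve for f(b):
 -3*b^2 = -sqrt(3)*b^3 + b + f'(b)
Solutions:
 f(b) = C1 + sqrt(3)*b^4/4 - b^3 - b^2/2


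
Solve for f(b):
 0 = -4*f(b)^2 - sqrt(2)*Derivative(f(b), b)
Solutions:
 f(b) = 1/(C1 + 2*sqrt(2)*b)


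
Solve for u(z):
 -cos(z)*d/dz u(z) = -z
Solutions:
 u(z) = C1 + Integral(z/cos(z), z)


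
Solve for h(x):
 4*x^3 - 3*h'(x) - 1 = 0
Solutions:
 h(x) = C1 + x^4/3 - x/3


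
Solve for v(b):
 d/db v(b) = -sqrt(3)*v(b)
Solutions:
 v(b) = C1*exp(-sqrt(3)*b)


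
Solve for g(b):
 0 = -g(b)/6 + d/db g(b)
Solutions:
 g(b) = C1*exp(b/6)


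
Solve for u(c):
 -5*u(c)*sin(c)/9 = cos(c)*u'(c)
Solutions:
 u(c) = C1*cos(c)^(5/9)


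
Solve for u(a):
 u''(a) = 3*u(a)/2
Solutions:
 u(a) = C1*exp(-sqrt(6)*a/2) + C2*exp(sqrt(6)*a/2)


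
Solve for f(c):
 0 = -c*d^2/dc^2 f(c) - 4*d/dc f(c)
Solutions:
 f(c) = C1 + C2/c^3


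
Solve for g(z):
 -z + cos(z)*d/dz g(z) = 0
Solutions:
 g(z) = C1 + Integral(z/cos(z), z)


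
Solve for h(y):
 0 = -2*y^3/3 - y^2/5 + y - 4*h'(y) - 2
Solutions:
 h(y) = C1 - y^4/24 - y^3/60 + y^2/8 - y/2


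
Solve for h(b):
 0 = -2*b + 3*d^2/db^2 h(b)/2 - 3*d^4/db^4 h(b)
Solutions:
 h(b) = C1 + C2*b + C3*exp(-sqrt(2)*b/2) + C4*exp(sqrt(2)*b/2) + 2*b^3/9


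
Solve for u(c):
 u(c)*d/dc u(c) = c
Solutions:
 u(c) = -sqrt(C1 + c^2)
 u(c) = sqrt(C1 + c^2)


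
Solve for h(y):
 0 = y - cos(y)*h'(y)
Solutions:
 h(y) = C1 + Integral(y/cos(y), y)


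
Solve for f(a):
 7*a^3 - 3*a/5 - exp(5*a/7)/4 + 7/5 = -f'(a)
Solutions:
 f(a) = C1 - 7*a^4/4 + 3*a^2/10 - 7*a/5 + 7*exp(5*a/7)/20


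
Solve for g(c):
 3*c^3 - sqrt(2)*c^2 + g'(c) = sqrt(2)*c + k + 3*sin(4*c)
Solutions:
 g(c) = C1 - 3*c^4/4 + sqrt(2)*c^3/3 + sqrt(2)*c^2/2 + c*k - 3*cos(4*c)/4


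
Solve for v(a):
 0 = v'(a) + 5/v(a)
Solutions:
 v(a) = -sqrt(C1 - 10*a)
 v(a) = sqrt(C1 - 10*a)


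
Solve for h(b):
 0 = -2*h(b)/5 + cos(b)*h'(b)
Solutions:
 h(b) = C1*(sin(b) + 1)^(1/5)/(sin(b) - 1)^(1/5)


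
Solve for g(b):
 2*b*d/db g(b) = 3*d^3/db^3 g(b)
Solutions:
 g(b) = C1 + Integral(C2*airyai(2^(1/3)*3^(2/3)*b/3) + C3*airybi(2^(1/3)*3^(2/3)*b/3), b)


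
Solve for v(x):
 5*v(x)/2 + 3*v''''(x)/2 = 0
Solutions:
 v(x) = (C1*sin(sqrt(2)*3^(3/4)*5^(1/4)*x/6) + C2*cos(sqrt(2)*3^(3/4)*5^(1/4)*x/6))*exp(-sqrt(2)*3^(3/4)*5^(1/4)*x/6) + (C3*sin(sqrt(2)*3^(3/4)*5^(1/4)*x/6) + C4*cos(sqrt(2)*3^(3/4)*5^(1/4)*x/6))*exp(sqrt(2)*3^(3/4)*5^(1/4)*x/6)


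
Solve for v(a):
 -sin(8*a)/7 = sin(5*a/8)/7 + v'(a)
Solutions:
 v(a) = C1 + 8*cos(5*a/8)/35 + cos(8*a)/56


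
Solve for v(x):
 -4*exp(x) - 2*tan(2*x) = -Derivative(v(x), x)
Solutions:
 v(x) = C1 + 4*exp(x) - log(cos(2*x))


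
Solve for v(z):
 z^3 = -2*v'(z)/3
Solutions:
 v(z) = C1 - 3*z^4/8


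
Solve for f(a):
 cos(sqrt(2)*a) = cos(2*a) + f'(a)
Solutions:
 f(a) = C1 - sin(2*a)/2 + sqrt(2)*sin(sqrt(2)*a)/2


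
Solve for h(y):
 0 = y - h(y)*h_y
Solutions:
 h(y) = -sqrt(C1 + y^2)
 h(y) = sqrt(C1 + y^2)


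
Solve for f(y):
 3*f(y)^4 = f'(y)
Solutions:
 f(y) = (-1/(C1 + 9*y))^(1/3)
 f(y) = (-1/(C1 + 3*y))^(1/3)*(-3^(2/3) - 3*3^(1/6)*I)/6
 f(y) = (-1/(C1 + 3*y))^(1/3)*(-3^(2/3) + 3*3^(1/6)*I)/6


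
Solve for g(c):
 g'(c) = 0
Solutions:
 g(c) = C1


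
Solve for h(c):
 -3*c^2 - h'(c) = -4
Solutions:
 h(c) = C1 - c^3 + 4*c


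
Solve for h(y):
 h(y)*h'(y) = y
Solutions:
 h(y) = -sqrt(C1 + y^2)
 h(y) = sqrt(C1 + y^2)


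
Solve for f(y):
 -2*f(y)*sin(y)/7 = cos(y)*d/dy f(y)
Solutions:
 f(y) = C1*cos(y)^(2/7)


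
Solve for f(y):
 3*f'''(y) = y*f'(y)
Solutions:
 f(y) = C1 + Integral(C2*airyai(3^(2/3)*y/3) + C3*airybi(3^(2/3)*y/3), y)


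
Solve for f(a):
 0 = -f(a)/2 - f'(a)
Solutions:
 f(a) = C1*exp(-a/2)


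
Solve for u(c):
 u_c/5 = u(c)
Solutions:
 u(c) = C1*exp(5*c)


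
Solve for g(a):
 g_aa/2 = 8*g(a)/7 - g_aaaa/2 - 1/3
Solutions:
 g(a) = C1*exp(-sqrt(14)*a*sqrt(-7 + sqrt(497))/14) + C2*exp(sqrt(14)*a*sqrt(-7 + sqrt(497))/14) + C3*sin(sqrt(14)*a*sqrt(7 + sqrt(497))/14) + C4*cos(sqrt(14)*a*sqrt(7 + sqrt(497))/14) + 7/24


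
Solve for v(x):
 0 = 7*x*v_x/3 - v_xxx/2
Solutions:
 v(x) = C1 + Integral(C2*airyai(14^(1/3)*3^(2/3)*x/3) + C3*airybi(14^(1/3)*3^(2/3)*x/3), x)


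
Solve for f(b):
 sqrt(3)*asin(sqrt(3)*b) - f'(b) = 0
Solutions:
 f(b) = C1 + sqrt(3)*(b*asin(sqrt(3)*b) + sqrt(3)*sqrt(1 - 3*b^2)/3)


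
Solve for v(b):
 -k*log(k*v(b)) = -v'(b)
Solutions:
 li(k*v(b))/k = C1 + b*k


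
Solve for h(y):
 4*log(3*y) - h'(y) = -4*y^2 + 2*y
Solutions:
 h(y) = C1 + 4*y^3/3 - y^2 + 4*y*log(y) - 4*y + y*log(81)


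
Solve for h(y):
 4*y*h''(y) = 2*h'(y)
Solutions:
 h(y) = C1 + C2*y^(3/2)


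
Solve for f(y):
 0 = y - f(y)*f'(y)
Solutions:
 f(y) = -sqrt(C1 + y^2)
 f(y) = sqrt(C1 + y^2)


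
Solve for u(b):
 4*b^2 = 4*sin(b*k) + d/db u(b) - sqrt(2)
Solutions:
 u(b) = C1 + 4*b^3/3 + sqrt(2)*b + 4*cos(b*k)/k


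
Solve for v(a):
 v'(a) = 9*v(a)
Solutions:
 v(a) = C1*exp(9*a)


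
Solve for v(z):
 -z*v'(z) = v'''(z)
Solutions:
 v(z) = C1 + Integral(C2*airyai(-z) + C3*airybi(-z), z)


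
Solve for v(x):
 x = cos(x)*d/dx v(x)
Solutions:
 v(x) = C1 + Integral(x/cos(x), x)


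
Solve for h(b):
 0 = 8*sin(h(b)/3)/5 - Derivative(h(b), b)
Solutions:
 -8*b/5 + 3*log(cos(h(b)/3) - 1)/2 - 3*log(cos(h(b)/3) + 1)/2 = C1


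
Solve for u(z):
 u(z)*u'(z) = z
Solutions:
 u(z) = -sqrt(C1 + z^2)
 u(z) = sqrt(C1 + z^2)


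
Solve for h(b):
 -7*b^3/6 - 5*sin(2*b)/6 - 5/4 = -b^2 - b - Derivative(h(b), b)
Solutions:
 h(b) = C1 + 7*b^4/24 - b^3/3 - b^2/2 + 5*b/4 - 5*cos(2*b)/12


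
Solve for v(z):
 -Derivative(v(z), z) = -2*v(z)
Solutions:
 v(z) = C1*exp(2*z)


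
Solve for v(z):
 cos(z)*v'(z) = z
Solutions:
 v(z) = C1 + Integral(z/cos(z), z)


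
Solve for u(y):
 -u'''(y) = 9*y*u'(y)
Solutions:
 u(y) = C1 + Integral(C2*airyai(-3^(2/3)*y) + C3*airybi(-3^(2/3)*y), y)


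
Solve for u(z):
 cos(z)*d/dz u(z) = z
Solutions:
 u(z) = C1 + Integral(z/cos(z), z)


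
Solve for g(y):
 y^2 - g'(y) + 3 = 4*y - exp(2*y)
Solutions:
 g(y) = C1 + y^3/3 - 2*y^2 + 3*y + exp(2*y)/2


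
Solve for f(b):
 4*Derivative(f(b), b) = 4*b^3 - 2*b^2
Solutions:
 f(b) = C1 + b^4/4 - b^3/6


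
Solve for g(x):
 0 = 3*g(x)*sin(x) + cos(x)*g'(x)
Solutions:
 g(x) = C1*cos(x)^3


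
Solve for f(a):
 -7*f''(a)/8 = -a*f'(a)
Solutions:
 f(a) = C1 + C2*erfi(2*sqrt(7)*a/7)


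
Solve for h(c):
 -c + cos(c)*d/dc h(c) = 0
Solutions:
 h(c) = C1 + Integral(c/cos(c), c)


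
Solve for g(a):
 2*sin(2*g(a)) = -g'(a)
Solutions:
 g(a) = pi - acos((-C1 - exp(8*a))/(C1 - exp(8*a)))/2
 g(a) = acos((-C1 - exp(8*a))/(C1 - exp(8*a)))/2


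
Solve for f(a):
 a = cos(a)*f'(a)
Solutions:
 f(a) = C1 + Integral(a/cos(a), a)


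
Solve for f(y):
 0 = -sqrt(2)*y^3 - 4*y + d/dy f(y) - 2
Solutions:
 f(y) = C1 + sqrt(2)*y^4/4 + 2*y^2 + 2*y


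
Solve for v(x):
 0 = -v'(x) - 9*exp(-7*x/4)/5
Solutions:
 v(x) = C1 + 36*exp(-7*x/4)/35


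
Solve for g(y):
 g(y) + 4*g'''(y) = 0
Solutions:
 g(y) = C3*exp(-2^(1/3)*y/2) + (C1*sin(2^(1/3)*sqrt(3)*y/4) + C2*cos(2^(1/3)*sqrt(3)*y/4))*exp(2^(1/3)*y/4)


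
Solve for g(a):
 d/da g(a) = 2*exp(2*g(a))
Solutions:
 g(a) = log(-sqrt(-1/(C1 + 2*a))) - log(2)/2
 g(a) = log(-1/(C1 + 2*a))/2 - log(2)/2


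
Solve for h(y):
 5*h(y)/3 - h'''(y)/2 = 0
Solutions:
 h(y) = C3*exp(10^(1/3)*3^(2/3)*y/3) + (C1*sin(10^(1/3)*3^(1/6)*y/2) + C2*cos(10^(1/3)*3^(1/6)*y/2))*exp(-10^(1/3)*3^(2/3)*y/6)


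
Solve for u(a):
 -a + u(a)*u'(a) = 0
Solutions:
 u(a) = -sqrt(C1 + a^2)
 u(a) = sqrt(C1 + a^2)


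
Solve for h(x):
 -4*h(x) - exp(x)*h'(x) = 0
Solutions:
 h(x) = C1*exp(4*exp(-x))


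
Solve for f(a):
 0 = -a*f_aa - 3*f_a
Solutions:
 f(a) = C1 + C2/a^2


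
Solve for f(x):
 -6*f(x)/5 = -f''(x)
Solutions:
 f(x) = C1*exp(-sqrt(30)*x/5) + C2*exp(sqrt(30)*x/5)


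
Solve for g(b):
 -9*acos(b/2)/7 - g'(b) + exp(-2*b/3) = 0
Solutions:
 g(b) = C1 - 9*b*acos(b/2)/7 + 9*sqrt(4 - b^2)/7 - 3*exp(-2*b/3)/2


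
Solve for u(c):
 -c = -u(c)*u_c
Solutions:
 u(c) = -sqrt(C1 + c^2)
 u(c) = sqrt(C1 + c^2)


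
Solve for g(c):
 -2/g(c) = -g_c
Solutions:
 g(c) = -sqrt(C1 + 4*c)
 g(c) = sqrt(C1 + 4*c)


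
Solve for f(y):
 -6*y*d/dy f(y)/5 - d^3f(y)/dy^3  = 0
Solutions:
 f(y) = C1 + Integral(C2*airyai(-5^(2/3)*6^(1/3)*y/5) + C3*airybi(-5^(2/3)*6^(1/3)*y/5), y)


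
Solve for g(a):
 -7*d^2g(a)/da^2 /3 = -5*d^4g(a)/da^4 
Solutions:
 g(a) = C1 + C2*a + C3*exp(-sqrt(105)*a/15) + C4*exp(sqrt(105)*a/15)


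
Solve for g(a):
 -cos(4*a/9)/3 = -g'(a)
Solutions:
 g(a) = C1 + 3*sin(4*a/9)/4


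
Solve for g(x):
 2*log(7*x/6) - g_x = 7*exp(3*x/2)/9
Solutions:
 g(x) = C1 + 2*x*log(x) + 2*x*(-log(6) - 1 + log(7)) - 14*exp(3*x/2)/27


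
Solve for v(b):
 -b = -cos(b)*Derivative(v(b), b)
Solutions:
 v(b) = C1 + Integral(b/cos(b), b)


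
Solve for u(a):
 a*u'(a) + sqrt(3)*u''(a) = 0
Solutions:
 u(a) = C1 + C2*erf(sqrt(2)*3^(3/4)*a/6)


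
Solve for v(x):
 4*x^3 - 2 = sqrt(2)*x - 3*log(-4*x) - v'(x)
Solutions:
 v(x) = C1 - x^4 + sqrt(2)*x^2/2 - 3*x*log(-x) + x*(5 - 6*log(2))


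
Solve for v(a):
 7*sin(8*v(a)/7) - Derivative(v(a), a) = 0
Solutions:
 -7*a + 7*log(cos(8*v(a)/7) - 1)/16 - 7*log(cos(8*v(a)/7) + 1)/16 = C1


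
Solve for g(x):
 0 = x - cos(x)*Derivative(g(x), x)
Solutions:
 g(x) = C1 + Integral(x/cos(x), x)


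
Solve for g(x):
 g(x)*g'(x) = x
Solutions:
 g(x) = -sqrt(C1 + x^2)
 g(x) = sqrt(C1 + x^2)


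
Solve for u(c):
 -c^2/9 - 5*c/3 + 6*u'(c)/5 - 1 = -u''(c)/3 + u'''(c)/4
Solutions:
 u(c) = C1 + C2*exp(2*c*(5 - sqrt(295))/15) + C3*exp(2*c*(5 + sqrt(295))/15) + 5*c^3/162 + 325*c^2/486 + 8755*c/17496


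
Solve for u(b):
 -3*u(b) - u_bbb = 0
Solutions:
 u(b) = C3*exp(-3^(1/3)*b) + (C1*sin(3^(5/6)*b/2) + C2*cos(3^(5/6)*b/2))*exp(3^(1/3)*b/2)


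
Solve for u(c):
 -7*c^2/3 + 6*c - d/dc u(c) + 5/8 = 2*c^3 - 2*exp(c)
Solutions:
 u(c) = C1 - c^4/2 - 7*c^3/9 + 3*c^2 + 5*c/8 + 2*exp(c)


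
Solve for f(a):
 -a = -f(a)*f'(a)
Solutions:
 f(a) = -sqrt(C1 + a^2)
 f(a) = sqrt(C1 + a^2)


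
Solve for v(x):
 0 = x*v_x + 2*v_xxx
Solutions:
 v(x) = C1 + Integral(C2*airyai(-2^(2/3)*x/2) + C3*airybi(-2^(2/3)*x/2), x)


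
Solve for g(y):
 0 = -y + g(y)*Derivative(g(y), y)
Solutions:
 g(y) = -sqrt(C1 + y^2)
 g(y) = sqrt(C1 + y^2)


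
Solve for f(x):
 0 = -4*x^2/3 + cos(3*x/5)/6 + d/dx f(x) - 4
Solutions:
 f(x) = C1 + 4*x^3/9 + 4*x - 5*sin(3*x/5)/18


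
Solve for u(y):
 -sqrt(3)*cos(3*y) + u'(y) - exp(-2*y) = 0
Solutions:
 u(y) = C1 + sqrt(3)*sin(3*y)/3 - exp(-2*y)/2


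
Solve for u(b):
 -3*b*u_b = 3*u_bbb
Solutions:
 u(b) = C1 + Integral(C2*airyai(-b) + C3*airybi(-b), b)


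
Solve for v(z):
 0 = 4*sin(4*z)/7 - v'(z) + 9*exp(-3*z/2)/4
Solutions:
 v(z) = C1 - cos(4*z)/7 - 3*exp(-3*z/2)/2


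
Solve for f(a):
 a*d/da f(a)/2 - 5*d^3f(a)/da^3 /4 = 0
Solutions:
 f(a) = C1 + Integral(C2*airyai(2^(1/3)*5^(2/3)*a/5) + C3*airybi(2^(1/3)*5^(2/3)*a/5), a)


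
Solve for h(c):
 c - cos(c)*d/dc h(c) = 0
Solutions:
 h(c) = C1 + Integral(c/cos(c), c)


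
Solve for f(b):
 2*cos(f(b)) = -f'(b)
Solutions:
 f(b) = pi - asin((C1 + exp(4*b))/(C1 - exp(4*b)))
 f(b) = asin((C1 + exp(4*b))/(C1 - exp(4*b)))


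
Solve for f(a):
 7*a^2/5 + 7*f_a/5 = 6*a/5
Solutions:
 f(a) = C1 - a^3/3 + 3*a^2/7


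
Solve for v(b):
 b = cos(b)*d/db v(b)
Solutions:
 v(b) = C1 + Integral(b/cos(b), b)


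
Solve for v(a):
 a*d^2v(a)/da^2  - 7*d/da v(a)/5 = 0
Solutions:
 v(a) = C1 + C2*a^(12/5)


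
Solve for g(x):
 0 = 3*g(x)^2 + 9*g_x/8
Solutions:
 g(x) = 3/(C1 + 8*x)


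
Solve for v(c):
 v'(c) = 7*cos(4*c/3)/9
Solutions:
 v(c) = C1 + 7*sin(4*c/3)/12


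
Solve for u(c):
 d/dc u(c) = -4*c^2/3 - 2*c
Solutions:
 u(c) = C1 - 4*c^3/9 - c^2


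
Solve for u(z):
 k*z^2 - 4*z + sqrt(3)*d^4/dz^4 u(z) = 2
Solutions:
 u(z) = C1 + C2*z + C3*z^2 + C4*z^3 - sqrt(3)*k*z^6/1080 + sqrt(3)*z^5/90 + sqrt(3)*z^4/36


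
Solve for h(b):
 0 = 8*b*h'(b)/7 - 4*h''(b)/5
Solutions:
 h(b) = C1 + C2*erfi(sqrt(35)*b/7)


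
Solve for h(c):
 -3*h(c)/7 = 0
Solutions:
 h(c) = 0


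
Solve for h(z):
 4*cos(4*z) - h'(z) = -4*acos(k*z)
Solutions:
 h(z) = C1 + 4*Piecewise((z*acos(k*z) - sqrt(-k^2*z^2 + 1)/k, Ne(k, 0)), (pi*z/2, True)) + sin(4*z)


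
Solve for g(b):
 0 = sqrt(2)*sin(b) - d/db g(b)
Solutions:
 g(b) = C1 - sqrt(2)*cos(b)


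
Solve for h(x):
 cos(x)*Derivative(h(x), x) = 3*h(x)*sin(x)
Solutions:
 h(x) = C1/cos(x)^3


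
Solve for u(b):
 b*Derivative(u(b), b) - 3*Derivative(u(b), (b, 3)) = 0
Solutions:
 u(b) = C1 + Integral(C2*airyai(3^(2/3)*b/3) + C3*airybi(3^(2/3)*b/3), b)
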